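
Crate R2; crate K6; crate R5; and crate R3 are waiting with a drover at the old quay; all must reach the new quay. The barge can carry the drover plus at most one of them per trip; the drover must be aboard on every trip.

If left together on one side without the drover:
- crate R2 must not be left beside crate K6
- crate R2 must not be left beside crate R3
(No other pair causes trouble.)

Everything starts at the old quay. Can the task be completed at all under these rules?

Yes

1. Drover goes to the new quay with crate R2.
2. Drover goes back to the old quay alone.
3. Drover goes to the new quay with crate K6.
4. Drover goes back to the old quay with crate R2.
5. Drover goes to the new quay with crate R3.
6. Drover goes back to the old quay alone.
7. Drover goes to the new quay with crate R5.
8. Drover goes back to the old quay alone.
9. Drover goes to the new quay with crate R2.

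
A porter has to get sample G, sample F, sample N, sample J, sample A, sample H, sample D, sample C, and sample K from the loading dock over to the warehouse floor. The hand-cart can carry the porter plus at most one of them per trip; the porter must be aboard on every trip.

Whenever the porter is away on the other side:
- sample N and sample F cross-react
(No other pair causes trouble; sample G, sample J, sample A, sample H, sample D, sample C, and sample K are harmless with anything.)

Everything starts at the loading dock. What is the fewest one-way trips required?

Counting alone: the porter can take at most 1 across per trip to the warehouse floor, so moving all 9 needs at least 9 loaded trips out, with a return between consecutive ones — at least 17 crossings.
The plan below uses exactly 17 crossings, so it is optimal:
1. Porter goes to the warehouse floor with sample F.  [the loading dock: sample A, sample C, sample D, sample G, sample H, sample J, sample K, sample N | the warehouse floor: sample F]
2. Porter goes back to the loading dock alone.  [the loading dock: sample A, sample C, sample D, sample G, sample H, sample J, sample K, sample N | the warehouse floor: sample F]
3. Porter goes to the warehouse floor with sample G.  [the loading dock: sample A, sample C, sample D, sample H, sample J, sample K, sample N | the warehouse floor: sample F, sample G]
4. Porter goes back to the loading dock alone.  [the loading dock: sample A, sample C, sample D, sample H, sample J, sample K, sample N | the warehouse floor: sample F, sample G]
5. Porter goes to the warehouse floor with sample J.  [the loading dock: sample A, sample C, sample D, sample H, sample K, sample N | the warehouse floor: sample F, sample G, sample J]
6. Porter goes back to the loading dock alone.  [the loading dock: sample A, sample C, sample D, sample H, sample K, sample N | the warehouse floor: sample F, sample G, sample J]
7. Porter goes to the warehouse floor with sample A.  [the loading dock: sample C, sample D, sample H, sample K, sample N | the warehouse floor: sample A, sample F, sample G, sample J]
8. Porter goes back to the loading dock alone.  [the loading dock: sample C, sample D, sample H, sample K, sample N | the warehouse floor: sample A, sample F, sample G, sample J]
9. Porter goes to the warehouse floor with sample H.  [the loading dock: sample C, sample D, sample K, sample N | the warehouse floor: sample A, sample F, sample G, sample H, sample J]
10. Porter goes back to the loading dock alone.  [the loading dock: sample C, sample D, sample K, sample N | the warehouse floor: sample A, sample F, sample G, sample H, sample J]
11. Porter goes to the warehouse floor with sample D.  [the loading dock: sample C, sample K, sample N | the warehouse floor: sample A, sample D, sample F, sample G, sample H, sample J]
12. Porter goes back to the loading dock alone.  [the loading dock: sample C, sample K, sample N | the warehouse floor: sample A, sample D, sample F, sample G, sample H, sample J]
13. Porter goes to the warehouse floor with sample C.  [the loading dock: sample K, sample N | the warehouse floor: sample A, sample C, sample D, sample F, sample G, sample H, sample J]
14. Porter goes back to the loading dock alone.  [the loading dock: sample K, sample N | the warehouse floor: sample A, sample C, sample D, sample F, sample G, sample H, sample J]
15. Porter goes to the warehouse floor with sample K.  [the loading dock: sample N | the warehouse floor: sample A, sample C, sample D, sample F, sample G, sample H, sample J, sample K]
16. Porter goes back to the loading dock alone.  [the loading dock: sample N | the warehouse floor: sample A, sample C, sample D, sample F, sample G, sample H, sample J, sample K]
17. Porter goes to the warehouse floor with sample N.  [the loading dock: — | the warehouse floor: sample A, sample C, sample D, sample F, sample G, sample H, sample J, sample K, sample N]

17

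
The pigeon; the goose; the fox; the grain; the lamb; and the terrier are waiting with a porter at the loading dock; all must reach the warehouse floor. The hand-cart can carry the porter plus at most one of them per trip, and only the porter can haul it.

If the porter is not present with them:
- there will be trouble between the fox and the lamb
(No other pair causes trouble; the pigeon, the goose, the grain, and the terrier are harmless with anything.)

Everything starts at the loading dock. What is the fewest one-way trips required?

11

Counting alone: the porter can take at most 1 across per trip to the warehouse floor, so moving all 6 needs at least 6 loaded trips out, with a return between consecutive ones — at least 11 crossings.
The plan below uses exactly 11 crossings, so it is optimal:
1. Porter goes to the warehouse floor with the fox.  [the loading dock: the goose, the grain, the lamb, the pigeon, the terrier | the warehouse floor: the fox]
2. Porter goes back to the loading dock alone.  [the loading dock: the goose, the grain, the lamb, the pigeon, the terrier | the warehouse floor: the fox]
3. Porter goes to the warehouse floor with the pigeon.  [the loading dock: the goose, the grain, the lamb, the terrier | the warehouse floor: the fox, the pigeon]
4. Porter goes back to the loading dock alone.  [the loading dock: the goose, the grain, the lamb, the terrier | the warehouse floor: the fox, the pigeon]
5. Porter goes to the warehouse floor with the goose.  [the loading dock: the grain, the lamb, the terrier | the warehouse floor: the fox, the goose, the pigeon]
6. Porter goes back to the loading dock alone.  [the loading dock: the grain, the lamb, the terrier | the warehouse floor: the fox, the goose, the pigeon]
7. Porter goes to the warehouse floor with the grain.  [the loading dock: the lamb, the terrier | the warehouse floor: the fox, the goose, the grain, the pigeon]
8. Porter goes back to the loading dock alone.  [the loading dock: the lamb, the terrier | the warehouse floor: the fox, the goose, the grain, the pigeon]
9. Porter goes to the warehouse floor with the terrier.  [the loading dock: the lamb | the warehouse floor: the fox, the goose, the grain, the pigeon, the terrier]
10. Porter goes back to the loading dock alone.  [the loading dock: the lamb | the warehouse floor: the fox, the goose, the grain, the pigeon, the terrier]
11. Porter goes to the warehouse floor with the lamb.  [the loading dock: — | the warehouse floor: the fox, the goose, the grain, the lamb, the pigeon, the terrier]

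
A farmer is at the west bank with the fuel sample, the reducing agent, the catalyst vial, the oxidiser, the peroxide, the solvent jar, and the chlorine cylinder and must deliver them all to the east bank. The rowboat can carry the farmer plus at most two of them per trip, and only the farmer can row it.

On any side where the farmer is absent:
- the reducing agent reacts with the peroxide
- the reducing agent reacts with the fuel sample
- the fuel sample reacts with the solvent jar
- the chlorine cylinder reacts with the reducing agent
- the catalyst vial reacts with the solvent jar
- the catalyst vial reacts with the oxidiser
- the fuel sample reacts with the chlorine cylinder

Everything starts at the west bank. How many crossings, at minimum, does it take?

impossible

Whatever the first load, the items left behind include a forbidden pair without the farmer. No opening move is safe, so no plan exists.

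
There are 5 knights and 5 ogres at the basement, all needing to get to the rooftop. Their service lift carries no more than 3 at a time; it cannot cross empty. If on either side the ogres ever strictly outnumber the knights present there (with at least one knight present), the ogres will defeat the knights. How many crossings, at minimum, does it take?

Counting alone: each trip to the rooftop takes at most 3 across and each return brings at least 1 back, so after t trips out (and t−1 returns) at most 3t − (t−1) of the 10 are across; that first reaches 10 at t = 5, so at least 9 crossings are needed.
The safety rule pushes this higher. Following every safe sequence of crossings, the most of the 10 that can be at the rooftop as the service lift arrives there on crossing 9 is 9 — never all 10.
So no plan with fewer than 11 crossings exists, and this one achieves 11:
1. 2 ogres → the rooftop.  (the basement: 5K 3O; the rooftop: 0K 2O)
2. 1 ogre ← the basement.  (the basement: 5K 4O; the rooftop: 0K 1O)
3. 3 ogres → the rooftop.  (the basement: 5K 1O; the rooftop: 0K 4O)
4. 1 ogre ← the basement.  (the basement: 5K 2O; the rooftop: 0K 3O)
5. 3 knights → the rooftop.  (the basement: 2K 2O; the rooftop: 3K 3O)
6. 1 knight and 1 ogre ← the basement.  (the basement: 3K 3O; the rooftop: 2K 2O)
7. 3 knights → the rooftop.  (the basement: 0K 3O; the rooftop: 5K 2O)
8. 1 ogre ← the basement.  (the basement: 0K 4O; the rooftop: 5K 1O)
9. 2 ogres → the rooftop.  (the basement: 0K 2O; the rooftop: 5K 3O)
10. 1 ogre ← the basement.  (the basement: 0K 3O; the rooftop: 5K 2O)
11. 3 ogres → the rooftop.  (the basement: 0K 0O; the rooftop: 5K 5O)

11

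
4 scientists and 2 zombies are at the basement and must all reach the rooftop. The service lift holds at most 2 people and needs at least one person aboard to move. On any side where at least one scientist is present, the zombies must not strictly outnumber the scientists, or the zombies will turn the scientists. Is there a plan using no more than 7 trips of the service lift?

No

Counting alone: each trip to the rooftop takes at most 2 across and each return brings at least 1 back, so after t trips out (and t−1 returns) at most 2t − (t−1) of the 6 are across; that first reaches 6 at t = 5, so at least 9 crossings are needed.
Since 7 < 9, 7 crossings cannot be enough. (The shortest complete plan in fact takes 9:)
1. 2 zombies → the rooftop.  (the basement: 4S 0Z; the rooftop: 0S 2Z)
2. 1 zombie ← the basement.  (the basement: 4S 1Z; the rooftop: 0S 1Z)
3. 2 scientists → the rooftop.  (the basement: 2S 1Z; the rooftop: 2S 1Z)
4. 1 zombie ← the basement.  (the basement: 2S 2Z; the rooftop: 2S 0Z)
5. 2 zombies → the rooftop.  (the basement: 2S 0Z; the rooftop: 2S 2Z)
6. 1 zombie ← the basement.  (the basement: 2S 1Z; the rooftop: 2S 1Z)
7. 1 scientist and 1 zombie → the rooftop.  (the basement: 1S 0Z; the rooftop: 3S 2Z)
8. 1 zombie ← the basement.  (the basement: 1S 1Z; the rooftop: 3S 1Z)
9. 1 scientist and 1 zombie → the rooftop.  (the basement: 0S 0Z; the rooftop: 4S 2Z)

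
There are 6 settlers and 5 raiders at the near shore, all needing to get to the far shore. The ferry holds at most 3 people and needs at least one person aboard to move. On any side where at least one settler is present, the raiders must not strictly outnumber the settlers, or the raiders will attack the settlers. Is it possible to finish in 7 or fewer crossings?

Counting alone: each trip to the far shore takes at most 3 across and each return brings at least 1 back, so after t trips out (and t−1 returns) at most 3t − (t−1) of the 11 are across; that first reaches 11 at t = 5, so at least 9 crossings are needed.
Since 7 < 9, 7 crossings cannot be enough. (The shortest complete plan in fact takes 9:)
1. 3 raiders → the far shore.  (the near shore: 6S 2R; the far shore: 0S 3R)
2. 1 raider ← the near shore.  (the near shore: 6S 3R; the far shore: 0S 2R)
3. 3 settlers → the far shore.  (the near shore: 3S 3R; the far shore: 3S 2R)
4. 1 settler ← the near shore.  (the near shore: 4S 3R; the far shore: 2S 2R)
5. 2 settlers and 1 raider → the far shore.  (the near shore: 2S 2R; the far shore: 4S 3R)
6. 1 settler ← the near shore.  (the near shore: 3S 2R; the far shore: 3S 3R)
7. 2 settlers and 1 raider → the far shore.  (the near shore: 1S 1R; the far shore: 5S 4R)
8. 1 settler ← the near shore.  (the near shore: 2S 1R; the far shore: 4S 4R)
9. 2 settlers and 1 raider → the far shore.  (the near shore: 0S 0R; the far shore: 6S 5R)

No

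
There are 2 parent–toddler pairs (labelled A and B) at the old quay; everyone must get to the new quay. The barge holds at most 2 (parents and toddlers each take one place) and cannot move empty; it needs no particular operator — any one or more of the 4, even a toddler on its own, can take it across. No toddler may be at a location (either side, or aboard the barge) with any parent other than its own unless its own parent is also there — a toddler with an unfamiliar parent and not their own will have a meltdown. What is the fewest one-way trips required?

5

Counting alone: each trip to the new quay takes at most 2 across and each return brings at least 1 back, so after t trips out (and t−1 returns) at most 2t − (t−1) of the 4 are across; that first reaches 4 at t = 3, so at least 5 crossings are needed.
The plan below uses exactly 5 crossings, so it is optimal:
1. parent A and toddler A cross → the new quay.
2. parent A crosses ← the old quay.
3. parent A and parent B cross → the new quay.
4. parent B crosses ← the old quay.
5. parent B and toddler B cross → the new quay.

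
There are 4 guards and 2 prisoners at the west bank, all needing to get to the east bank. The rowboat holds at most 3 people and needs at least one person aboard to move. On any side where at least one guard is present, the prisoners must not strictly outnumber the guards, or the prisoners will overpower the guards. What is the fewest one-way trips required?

Counting alone: each trip to the east bank takes at most 3 across and each return brings at least 1 back, so after t trips out (and t−1 returns) at most 3t − (t−1) of the 6 are across; that first reaches 6 at t = 3, so at least 5 crossings are needed.
The plan below uses exactly 5 crossings, so it is optimal:
1. 2 prisoners → the east bank.  (the west bank: 4G 0P; the east bank: 0G 2P)
2. 1 prisoner ← the west bank.  (the west bank: 4G 1P; the east bank: 0G 1P)
3. 2 guards and 1 prisoner → the east bank.  (the west bank: 2G 0P; the east bank: 2G 2P)
4. 1 prisoner ← the west bank.  (the west bank: 2G 1P; the east bank: 2G 1P)
5. 2 guards and 1 prisoner → the east bank.  (the west bank: 0G 0P; the east bank: 4G 2P)

5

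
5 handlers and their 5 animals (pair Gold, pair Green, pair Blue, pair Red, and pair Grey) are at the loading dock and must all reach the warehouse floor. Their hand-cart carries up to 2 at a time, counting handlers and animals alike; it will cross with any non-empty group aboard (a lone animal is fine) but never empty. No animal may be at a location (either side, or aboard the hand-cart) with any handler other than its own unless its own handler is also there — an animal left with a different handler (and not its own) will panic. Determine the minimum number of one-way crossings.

impossible

Following every safe sequence of crossings from the start, the most of the 10 that can be at the warehouse floor as the hand-cart arrives there on crossings 1, 3, 5, 7 is 2, 3, 4, 5 respectively; the best ever achieved is 5 of 10.
From crossing 9 on, no configuration arises that was not already reachable earlier: only 82 distinct safe configurations (who is on which side, and where the hand-cart is) can ever be reached, none of them has everyone across, and every continuation just revisits them. So no valid plan exists.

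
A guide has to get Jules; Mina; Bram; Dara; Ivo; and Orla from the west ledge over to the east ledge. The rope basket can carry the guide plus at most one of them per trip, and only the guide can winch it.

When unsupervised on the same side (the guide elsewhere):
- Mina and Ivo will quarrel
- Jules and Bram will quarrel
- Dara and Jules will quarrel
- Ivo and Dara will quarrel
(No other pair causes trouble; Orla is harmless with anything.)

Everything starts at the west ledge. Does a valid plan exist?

Whatever the first load, the items left behind include a forbidden pair without the guide. No opening move is safe, so no plan exists.

No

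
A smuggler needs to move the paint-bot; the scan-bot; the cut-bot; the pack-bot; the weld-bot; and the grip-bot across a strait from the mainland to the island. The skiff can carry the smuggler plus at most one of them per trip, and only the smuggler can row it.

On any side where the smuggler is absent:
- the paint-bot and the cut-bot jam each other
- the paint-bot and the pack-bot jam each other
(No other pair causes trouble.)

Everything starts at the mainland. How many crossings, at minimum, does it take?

Counting alone: the smuggler can take at most 1 across per trip to the island, so moving all 6 needs at least 6 loaded trips out, with a return between consecutive ones — at least 11 crossings.
The safety rule pushes this higher. Following every safe sequence of crossings, the most of the 6 that can be at the island as the skiff arrives there on crossing 11 is 5 — never all 6.
So no plan with fewer than 13 crossings exists, and this one achieves 13:
1. Smuggler goes to the island with the paint-bot.  [the mainland: the cut-bot, the grip-bot, the pack-bot, the scan-bot, the weld-bot | the island: the paint-bot]
2. Smuggler goes back to the mainland alone.  [the mainland: the cut-bot, the grip-bot, the pack-bot, the scan-bot, the weld-bot | the island: the paint-bot]
3. Smuggler goes to the island with the scan-bot.  [the mainland: the cut-bot, the grip-bot, the pack-bot, the weld-bot | the island: the paint-bot, the scan-bot]
4. Smuggler goes back to the mainland alone.  [the mainland: the cut-bot, the grip-bot, the pack-bot, the weld-bot | the island: the paint-bot, the scan-bot]
5. Smuggler goes to the island with the cut-bot.  [the mainland: the grip-bot, the pack-bot, the weld-bot | the island: the cut-bot, the paint-bot, the scan-bot]
6. Smuggler goes back to the mainland with the paint-bot.  [the mainland: the grip-bot, the pack-bot, the paint-bot, the weld-bot | the island: the cut-bot, the scan-bot]
7. Smuggler goes to the island with the pack-bot.  [the mainland: the grip-bot, the paint-bot, the weld-bot | the island: the cut-bot, the pack-bot, the scan-bot]
8. Smuggler goes back to the mainland alone.  [the mainland: the grip-bot, the paint-bot, the weld-bot | the island: the cut-bot, the pack-bot, the scan-bot]
9. Smuggler goes to the island with the weld-bot.  [the mainland: the grip-bot, the paint-bot | the island: the cut-bot, the pack-bot, the scan-bot, the weld-bot]
10. Smuggler goes back to the mainland alone.  [the mainland: the grip-bot, the paint-bot | the island: the cut-bot, the pack-bot, the scan-bot, the weld-bot]
11. Smuggler goes to the island with the grip-bot.  [the mainland: the paint-bot | the island: the cut-bot, the grip-bot, the pack-bot, the scan-bot, the weld-bot]
12. Smuggler goes back to the mainland alone.  [the mainland: the paint-bot | the island: the cut-bot, the grip-bot, the pack-bot, the scan-bot, the weld-bot]
13. Smuggler goes to the island with the paint-bot.  [the mainland: — | the island: the cut-bot, the grip-bot, the pack-bot, the paint-bot, the scan-bot, the weld-bot]

13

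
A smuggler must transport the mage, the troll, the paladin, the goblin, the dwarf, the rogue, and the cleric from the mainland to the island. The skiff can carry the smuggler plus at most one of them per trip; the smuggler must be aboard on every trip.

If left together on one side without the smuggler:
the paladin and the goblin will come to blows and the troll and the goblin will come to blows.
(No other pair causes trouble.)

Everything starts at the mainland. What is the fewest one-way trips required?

15

Counting alone: the smuggler can take at most 1 across per trip to the island, so moving all 7 needs at least 7 loaded trips out, with a return between consecutive ones — at least 13 crossings.
The safety rule pushes this higher. Following every safe sequence of crossings, the most of the 7 that can be at the island as the skiff arrives there on crossing 13 is 6 — never all 7.
So no plan with fewer than 15 crossings exists, and this one achieves 15:
1. Smuggler goes to the island with the goblin.
2. Smuggler goes back to the mainland alone.
3. Smuggler goes to the island with the mage.
4. Smuggler goes back to the mainland alone.
5. Smuggler goes to the island with the troll.
6. Smuggler goes back to the mainland with the goblin.
7. Smuggler goes to the island with the paladin.
8. Smuggler goes back to the mainland alone.
9. Smuggler goes to the island with the dwarf.
10. Smuggler goes back to the mainland alone.
11. Smuggler goes to the island with the rogue.
12. Smuggler goes back to the mainland alone.
13. Smuggler goes to the island with the cleric.
14. Smuggler goes back to the mainland alone.
15. Smuggler goes to the island with the goblin.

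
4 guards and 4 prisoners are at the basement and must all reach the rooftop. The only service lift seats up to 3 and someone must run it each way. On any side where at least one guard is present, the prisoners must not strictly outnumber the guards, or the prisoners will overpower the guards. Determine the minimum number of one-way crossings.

9

Counting alone: each trip to the rooftop takes at most 3 across and each return brings at least 1 back, so after t trips out (and t−1 returns) at most 3t − (t−1) of the 8 are across; that first reaches 8 at t = 4, so at least 7 crossings are needed.
The safety rule pushes this higher. Following every safe sequence of crossings, the most of the 8 that can be at the rooftop as the service lift arrives there on crossing 7 is 7 — never all 8.
So no plan with fewer than 9 crossings exists, and this one achieves 9:
1. 2 prisoners → the rooftop.  (the basement: 4G 2P; the rooftop: 0G 2P)
2. 1 prisoner ← the basement.  (the basement: 4G 3P; the rooftop: 0G 1P)
3. 3 prisoners → the rooftop.  (the basement: 4G 0P; the rooftop: 0G 4P)
4. 1 prisoner ← the basement.  (the basement: 4G 1P; the rooftop: 0G 3P)
5. 3 guards → the rooftop.  (the basement: 1G 1P; the rooftop: 3G 3P)
6. 1 guard and 1 prisoner ← the basement.  (the basement: 2G 2P; the rooftop: 2G 2P)
7. 2 guards → the rooftop.  (the basement: 0G 2P; the rooftop: 4G 2P)
8. 1 prisoner ← the basement.  (the basement: 0G 3P; the rooftop: 4G 1P)
9. 3 prisoners → the rooftop.  (the basement: 0G 0P; the rooftop: 4G 4P)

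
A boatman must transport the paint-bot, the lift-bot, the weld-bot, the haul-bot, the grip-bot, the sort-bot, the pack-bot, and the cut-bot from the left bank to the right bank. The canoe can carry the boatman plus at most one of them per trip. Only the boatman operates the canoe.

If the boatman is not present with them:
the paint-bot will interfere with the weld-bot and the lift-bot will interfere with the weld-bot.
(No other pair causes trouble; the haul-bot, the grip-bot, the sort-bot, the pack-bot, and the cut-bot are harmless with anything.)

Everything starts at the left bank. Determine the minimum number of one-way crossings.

Counting alone: the boatman can take at most 1 across per trip to the right bank, so moving all 8 needs at least 8 loaded trips out, with a return between consecutive ones — at least 15 crossings.
The safety rule pushes this higher. Following every safe sequence of crossings, the most of the 8 that can be at the right bank as the canoe arrives there on crossing 15 is 7 — never all 8.
So no plan with fewer than 17 crossings exists, and this one achieves 17:
1. Boatman goes to the right bank with the weld-bot.
2. Boatman goes back to the left bank alone.
3. Boatman goes to the right bank with the paint-bot.
4. Boatman goes back to the left bank with the weld-bot.
5. Boatman goes to the right bank with the lift-bot.
6. Boatman goes back to the left bank alone.
7. Boatman goes to the right bank with the haul-bot.
8. Boatman goes back to the left bank alone.
9. Boatman goes to the right bank with the grip-bot.
10. Boatman goes back to the left bank alone.
11. Boatman goes to the right bank with the sort-bot.
12. Boatman goes back to the left bank alone.
13. Boatman goes to the right bank with the pack-bot.
14. Boatman goes back to the left bank alone.
15. Boatman goes to the right bank with the cut-bot.
16. Boatman goes back to the left bank alone.
17. Boatman goes to the right bank with the weld-bot.

17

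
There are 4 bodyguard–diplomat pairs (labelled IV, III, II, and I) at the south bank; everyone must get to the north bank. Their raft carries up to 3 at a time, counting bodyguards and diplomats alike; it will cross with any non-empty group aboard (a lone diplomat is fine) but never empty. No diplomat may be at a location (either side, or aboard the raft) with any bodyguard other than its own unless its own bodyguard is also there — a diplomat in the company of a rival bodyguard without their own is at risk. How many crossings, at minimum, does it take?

9

Counting alone: each trip to the north bank takes at most 3 across and each return brings at least 1 back, so after t trips out (and t−1 returns) at most 3t − (t−1) of the 8 are across; that first reaches 8 at t = 4, so at least 7 crossings are needed.
The safety rule pushes this higher. Following every safe sequence of crossings, the most of the 8 that can be at the north bank as the raft arrives there on crossing 7 is 7 — never all 8.
So no plan with fewer than 9 crossings exists, and this one achieves 9:
1. bodyguard IV and diplomat IV cross → the north bank.
2. bodyguard IV crosses ← the south bank.
3. bodyguard III, bodyguard IV, and diplomat III cross → the north bank.
4. bodyguard IV and diplomat IV cross ← the south bank.
5. bodyguard I, bodyguard II, and bodyguard IV cross → the north bank.
6. diplomat III crosses ← the south bank.
7. diplomat III and diplomat IV cross → the north bank.
8. diplomat IV crosses ← the south bank.
9. diplomat I, diplomat II, and diplomat IV cross → the north bank.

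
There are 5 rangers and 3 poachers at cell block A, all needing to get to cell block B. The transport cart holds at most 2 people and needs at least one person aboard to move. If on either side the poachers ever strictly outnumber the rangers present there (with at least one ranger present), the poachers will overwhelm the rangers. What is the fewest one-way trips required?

13

Counting alone: each trip to cell block B takes at most 2 across and each return brings at least 1 back, so after t trips out (and t−1 returns) at most 2t − (t−1) of the 8 are across; that first reaches 8 at t = 7, so at least 13 crossings are needed.
The plan below uses exactly 13 crossings, so it is optimal:
1. 2 poachers → cell block B.  (cell block A: 5R 1P; cell block B: 0R 2P)
2. 1 poacher ← cell block A.  (cell block A: 5R 2P; cell block B: 0R 1P)
3. 2 poachers → cell block B.  (cell block A: 5R 0P; cell block B: 0R 3P)
4. 1 poacher ← cell block A.  (cell block A: 5R 1P; cell block B: 0R 2P)
5. 2 rangers → cell block B.  (cell block A: 3R 1P; cell block B: 2R 2P)
6. 1 poacher ← cell block A.  (cell block A: 3R 2P; cell block B: 2R 1P)
7. 1 ranger and 1 poacher → cell block B.  (cell block A: 2R 1P; cell block B: 3R 2P)
8. 1 poacher ← cell block A.  (cell block A: 2R 2P; cell block B: 3R 1P)
9. 2 poachers → cell block B.  (cell block A: 2R 0P; cell block B: 3R 3P)
10. 1 poacher ← cell block A.  (cell block A: 2R 1P; cell block B: 3R 2P)
11. 1 ranger and 1 poacher → cell block B.  (cell block A: 1R 0P; cell block B: 4R 3P)
12. 1 poacher ← cell block A.  (cell block A: 1R 1P; cell block B: 4R 2P)
13. 1 ranger and 1 poacher → cell block B.  (cell block A: 0R 0P; cell block B: 5R 3P)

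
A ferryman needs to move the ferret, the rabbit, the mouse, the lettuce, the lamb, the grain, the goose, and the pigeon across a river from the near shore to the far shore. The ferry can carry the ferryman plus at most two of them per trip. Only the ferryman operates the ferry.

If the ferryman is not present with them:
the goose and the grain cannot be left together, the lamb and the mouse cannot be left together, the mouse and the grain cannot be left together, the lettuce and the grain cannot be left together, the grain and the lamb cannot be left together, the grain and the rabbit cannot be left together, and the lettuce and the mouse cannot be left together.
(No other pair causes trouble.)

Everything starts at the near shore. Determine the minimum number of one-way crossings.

13

Counting alone: the ferryman can take at most 2 across per trip to the far shore, so moving all 8 needs at least 4 loaded trips out, with a return between consecutive ones — at least 7 crossings.
The safety rule pushes this higher. Following every safe sequence of crossings, the most of the 8 that can be at the far shore as the ferry arrives there on crossings 7, 9, 11 is 5, 6, 7 respectively — never all 8.
So no plan with fewer than 13 crossings exists, and this one achieves 13:
1. Ferryman goes to the far shore with the grain and the mouse.  [the near shore: the ferret, the goose, the lamb, the lettuce, the pigeon, the rabbit | the far shore: the grain, the mouse]
2. Ferryman goes back to the near shore with the mouse.  [the near shore: the ferret, the goose, the lamb, the lettuce, the mouse, the pigeon, the rabbit | the far shore: the grain]
3. Ferryman goes to the far shore with the ferret and the mouse.  [the near shore: the goose, the lamb, the lettuce, the pigeon, the rabbit | the far shore: the ferret, the grain, the mouse]
4. Ferryman goes back to the near shore with the mouse.  [the near shore: the goose, the lamb, the lettuce, the mouse, the pigeon, the rabbit | the far shore: the ferret, the grain]
5. Ferryman goes to the far shore with the mouse and the rabbit.  [the near shore: the goose, the lamb, the lettuce, the pigeon | the far shore: the ferret, the grain, the mouse, the rabbit]
6. Ferryman goes back to the near shore with the grain.  [the near shore: the goose, the grain, the lamb, the lettuce, the pigeon | the far shore: the ferret, the mouse, the rabbit]
7. Ferryman goes to the far shore with the goose and the grain.  [the near shore: the lamb, the lettuce, the pigeon | the far shore: the ferret, the goose, the grain, the mouse, the rabbit]
8. Ferryman goes back to the near shore with the grain.  [the near shore: the grain, the lamb, the lettuce, the pigeon | the far shore: the ferret, the goose, the mouse, the rabbit]
9. Ferryman goes to the far shore with the lamb and the lettuce.  [the near shore: the grain, the pigeon | the far shore: the ferret, the goose, the lamb, the lettuce, the mouse, the rabbit]
10. Ferryman goes back to the near shore with the mouse.  [the near shore: the grain, the mouse, the pigeon | the far shore: the ferret, the goose, the lamb, the lettuce, the rabbit]
11. Ferryman goes to the far shore with the mouse and the pigeon.  [the near shore: the grain | the far shore: the ferret, the goose, the lamb, the lettuce, the mouse, the pigeon, the rabbit]
12. Ferryman goes back to the near shore with the mouse.  [the near shore: the grain, the mouse | the far shore: the ferret, the goose, the lamb, the lettuce, the pigeon, the rabbit]
13. Ferryman goes to the far shore with the grain and the mouse.  [the near shore: — | the far shore: the ferret, the goose, the grain, the lamb, the lettuce, the mouse, the pigeon, the rabbit]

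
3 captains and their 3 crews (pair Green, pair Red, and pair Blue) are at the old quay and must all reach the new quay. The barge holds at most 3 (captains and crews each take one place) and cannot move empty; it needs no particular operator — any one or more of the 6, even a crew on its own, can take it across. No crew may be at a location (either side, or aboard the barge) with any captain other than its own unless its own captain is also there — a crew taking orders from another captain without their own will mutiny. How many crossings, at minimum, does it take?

Counting alone: each trip to the new quay takes at most 3 across and each return brings at least 1 back, so after t trips out (and t−1 returns) at most 3t − (t−1) of the 6 are across; that first reaches 6 at t = 3, so at least 5 crossings are needed.
The plan below uses exactly 5 crossings, so it is optimal:
1. captain Green and crew Green cross → the new quay.
2. captain Green crosses ← the old quay.
3. captain Blue, captain Green, and captain Red cross → the new quay.
4. crew Green crosses ← the old quay.
5. crew Blue, crew Green, and crew Red cross → the new quay.

5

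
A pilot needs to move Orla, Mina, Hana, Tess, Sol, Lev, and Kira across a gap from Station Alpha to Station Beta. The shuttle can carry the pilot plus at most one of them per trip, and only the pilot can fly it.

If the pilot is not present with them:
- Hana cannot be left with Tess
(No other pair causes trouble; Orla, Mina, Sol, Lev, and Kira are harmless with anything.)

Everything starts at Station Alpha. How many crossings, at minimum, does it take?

Counting alone: the pilot can take at most 1 across per trip to Station Beta, so moving all 7 needs at least 7 loaded trips out, with a return between consecutive ones — at least 13 crossings.
The plan below uses exactly 13 crossings, so it is optimal:
1. Pilot goes to Station Beta with Hana.  [Station Alpha: Kira, Lev, Mina, Orla, Sol, Tess | Station Beta: Hana]
2. Pilot goes back to Station Alpha alone.  [Station Alpha: Kira, Lev, Mina, Orla, Sol, Tess | Station Beta: Hana]
3. Pilot goes to Station Beta with Orla.  [Station Alpha: Kira, Lev, Mina, Sol, Tess | Station Beta: Hana, Orla]
4. Pilot goes back to Station Alpha alone.  [Station Alpha: Kira, Lev, Mina, Sol, Tess | Station Beta: Hana, Orla]
5. Pilot goes to Station Beta with Mina.  [Station Alpha: Kira, Lev, Sol, Tess | Station Beta: Hana, Mina, Orla]
6. Pilot goes back to Station Alpha alone.  [Station Alpha: Kira, Lev, Sol, Tess | Station Beta: Hana, Mina, Orla]
7. Pilot goes to Station Beta with Sol.  [Station Alpha: Kira, Lev, Tess | Station Beta: Hana, Mina, Orla, Sol]
8. Pilot goes back to Station Alpha alone.  [Station Alpha: Kira, Lev, Tess | Station Beta: Hana, Mina, Orla, Sol]
9. Pilot goes to Station Beta with Lev.  [Station Alpha: Kira, Tess | Station Beta: Hana, Lev, Mina, Orla, Sol]
10. Pilot goes back to Station Alpha alone.  [Station Alpha: Kira, Tess | Station Beta: Hana, Lev, Mina, Orla, Sol]
11. Pilot goes to Station Beta with Kira.  [Station Alpha: Tess | Station Beta: Hana, Kira, Lev, Mina, Orla, Sol]
12. Pilot goes back to Station Alpha alone.  [Station Alpha: Tess | Station Beta: Hana, Kira, Lev, Mina, Orla, Sol]
13. Pilot goes to Station Beta with Tess.  [Station Alpha: — | Station Beta: Hana, Kira, Lev, Mina, Orla, Sol, Tess]

13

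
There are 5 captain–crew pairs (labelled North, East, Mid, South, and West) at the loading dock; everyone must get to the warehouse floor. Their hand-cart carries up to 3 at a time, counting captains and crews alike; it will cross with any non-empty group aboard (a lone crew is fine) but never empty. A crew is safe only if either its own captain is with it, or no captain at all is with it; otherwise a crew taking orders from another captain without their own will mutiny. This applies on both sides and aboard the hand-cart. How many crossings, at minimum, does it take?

Counting alone: each trip to the warehouse floor takes at most 3 across and each return brings at least 1 back, so after t trips out (and t−1 returns) at most 3t − (t−1) of the 10 are across; that first reaches 10 at t = 5, so at least 9 crossings are needed.
The safety rule pushes this higher. Following every safe sequence of crossings, the most of the 10 that can be at the warehouse floor as the hand-cart arrives there on crossing 9 is 9 — never all 10.
So no plan with fewer than 11 crossings exists, and this one achieves 11:
1. captain North and crew North cross → the warehouse floor.
2. captain North crosses ← the loading dock.
3. crew East, crew Mid, and crew South cross → the warehouse floor.
4. crew North crosses ← the loading dock.
5. captain East, captain Mid, and captain South cross → the warehouse floor.
6. captain East and crew East cross ← the loading dock.
7. captain East, captain North, and captain West cross → the warehouse floor.
8. crew Mid crosses ← the loading dock.
9. crew East and crew North cross → the warehouse floor.
10. crew North crosses ← the loading dock.
11. crew Mid, crew North, and crew West cross → the warehouse floor.

11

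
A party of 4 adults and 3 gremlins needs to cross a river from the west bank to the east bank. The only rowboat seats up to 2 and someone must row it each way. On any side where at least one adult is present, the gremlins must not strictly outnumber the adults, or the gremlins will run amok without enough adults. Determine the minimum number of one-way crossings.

11

Counting alone: each trip to the east bank takes at most 2 across and each return brings at least 1 back, so after t trips out (and t−1 returns) at most 2t − (t−1) of the 7 are across; that first reaches 7 at t = 6, so at least 11 crossings are needed.
The plan below uses exactly 11 crossings, so it is optimal:
1. 2 gremlins → the east bank.  (the west bank: 4A 1G; the east bank: 0A 2G)
2. 1 gremlin ← the west bank.  (the west bank: 4A 2G; the east bank: 0A 1G)
3. 2 gremlins → the east bank.  (the west bank: 4A 0G; the east bank: 0A 3G)
4. 1 gremlin ← the west bank.  (the west bank: 4A 1G; the east bank: 0A 2G)
5. 2 adults → the east bank.  (the west bank: 2A 1G; the east bank: 2A 2G)
6. 1 gremlin ← the west bank.  (the west bank: 2A 2G; the east bank: 2A 1G)
7. 1 adult and 1 gremlin → the east bank.  (the west bank: 1A 1G; the east bank: 3A 2G)
8. 1 adult ← the west bank.  (the west bank: 2A 1G; the east bank: 2A 2G)
9. 1 adult and 1 gremlin → the east bank.  (the west bank: 1A 0G; the east bank: 3A 3G)
10. 1 gremlin ← the west bank.  (the west bank: 1A 1G; the east bank: 3A 2G)
11. 1 adult and 1 gremlin → the east bank.  (the west bank: 0A 0G; the east bank: 4A 3G)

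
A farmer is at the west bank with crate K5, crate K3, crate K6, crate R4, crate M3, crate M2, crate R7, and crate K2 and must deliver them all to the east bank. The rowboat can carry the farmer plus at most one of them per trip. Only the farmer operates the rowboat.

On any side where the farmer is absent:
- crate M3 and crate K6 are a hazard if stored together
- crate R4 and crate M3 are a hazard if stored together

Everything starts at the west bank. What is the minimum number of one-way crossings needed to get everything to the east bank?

17

Counting alone: the farmer can take at most 1 across per trip to the east bank, so moving all 8 needs at least 8 loaded trips out, with a return between consecutive ones — at least 15 crossings.
The safety rule pushes this higher. Following every safe sequence of crossings, the most of the 8 that can be at the east bank as the rowboat arrives there on crossing 15 is 7 — never all 8.
So no plan with fewer than 17 crossings exists, and this one achieves 17:
1. Farmer goes to the east bank with crate M3.  [the west bank: crate K2, crate K3, crate K5, crate K6, crate M2, crate R4, crate R7 | the east bank: crate M3]
2. Farmer goes back to the west bank alone.  [the west bank: crate K2, crate K3, crate K5, crate K6, crate M2, crate R4, crate R7 | the east bank: crate M3]
3. Farmer goes to the east bank with crate K5.  [the west bank: crate K2, crate K3, crate K6, crate M2, crate R4, crate R7 | the east bank: crate K5, crate M3]
4. Farmer goes back to the west bank alone.  [the west bank: crate K2, crate K3, crate K6, crate M2, crate R4, crate R7 | the east bank: crate K5, crate M3]
5. Farmer goes to the east bank with crate K3.  [the west bank: crate K2, crate K6, crate M2, crate R4, crate R7 | the east bank: crate K3, crate K5, crate M3]
6. Farmer goes back to the west bank alone.  [the west bank: crate K2, crate K6, crate M2, crate R4, crate R7 | the east bank: crate K3, crate K5, crate M3]
7. Farmer goes to the east bank with crate K6.  [the west bank: crate K2, crate M2, crate R4, crate R7 | the east bank: crate K3, crate K5, crate K6, crate M3]
8. Farmer goes back to the west bank with crate M3.  [the west bank: crate K2, crate M2, crate M3, crate R4, crate R7 | the east bank: crate K3, crate K5, crate K6]
9. Farmer goes to the east bank with crate R4.  [the west bank: crate K2, crate M2, crate M3, crate R7 | the east bank: crate K3, crate K5, crate K6, crate R4]
10. Farmer goes back to the west bank alone.  [the west bank: crate K2, crate M2, crate M3, crate R7 | the east bank: crate K3, crate K5, crate K6, crate R4]
11. Farmer goes to the east bank with crate M2.  [the west bank: crate K2, crate M3, crate R7 | the east bank: crate K3, crate K5, crate K6, crate M2, crate R4]
12. Farmer goes back to the west bank alone.  [the west bank: crate K2, crate M3, crate R7 | the east bank: crate K3, crate K5, crate K6, crate M2, crate R4]
13. Farmer goes to the east bank with crate R7.  [the west bank: crate K2, crate M3 | the east bank: crate K3, crate K5, crate K6, crate M2, crate R4, crate R7]
14. Farmer goes back to the west bank alone.  [the west bank: crate K2, crate M3 | the east bank: crate K3, crate K5, crate K6, crate M2, crate R4, crate R7]
15. Farmer goes to the east bank with crate K2.  [the west bank: crate M3 | the east bank: crate K2, crate K3, crate K5, crate K6, crate M2, crate R4, crate R7]
16. Farmer goes back to the west bank alone.  [the west bank: crate M3 | the east bank: crate K2, crate K3, crate K5, crate K6, crate M2, crate R4, crate R7]
17. Farmer goes to the east bank with crate M3.  [the west bank: — | the east bank: crate K2, crate K3, crate K5, crate K6, crate M2, crate M3, crate R4, crate R7]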